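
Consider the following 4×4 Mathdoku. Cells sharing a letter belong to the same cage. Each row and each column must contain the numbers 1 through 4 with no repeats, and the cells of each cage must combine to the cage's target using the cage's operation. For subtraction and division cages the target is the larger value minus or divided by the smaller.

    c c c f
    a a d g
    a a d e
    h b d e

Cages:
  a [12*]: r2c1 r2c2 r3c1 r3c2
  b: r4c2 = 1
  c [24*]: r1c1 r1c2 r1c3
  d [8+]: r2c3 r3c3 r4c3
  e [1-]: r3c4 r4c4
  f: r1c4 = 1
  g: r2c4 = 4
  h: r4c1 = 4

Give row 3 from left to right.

Cage f is a single given cell, which forces r1c4 = 1.
G is a freebie, which forces r2c4 = 4.
H is a freebie; hence r4c1 = 4.
B is a freebie; hence r4c2 = 1.
1 is placed in row 4, which forces r4c3 = 3.
3 is placed in row 4, so r4c4 = 2.
Column 3 already has 3, so r2c3 = 1.
The 3 cells of cage d must have sum 8, which forces r3c3 = 4.
Column 4 already has 2, leaving r3c4 = 3.
Cage c needs product 24, so r1c1 = 3.
Cage c needs product 24, so r1c2 = 4.
Column 3 now contains 4, leaving r1c3 = 2.
1 is placed in row 2, leaving r2c1 = 2.
Cage a needs product 12, leaving r2c2 = 3.
Cage a needs product 12, leaving r3c1 = 1.
Row 3 now contains 3; hence r3c2 = 2.
Completed grid: 3 4 2 1 / 2 3 1 4 / 1 2 4 3 / 4 1 3 2.

1 2 4 3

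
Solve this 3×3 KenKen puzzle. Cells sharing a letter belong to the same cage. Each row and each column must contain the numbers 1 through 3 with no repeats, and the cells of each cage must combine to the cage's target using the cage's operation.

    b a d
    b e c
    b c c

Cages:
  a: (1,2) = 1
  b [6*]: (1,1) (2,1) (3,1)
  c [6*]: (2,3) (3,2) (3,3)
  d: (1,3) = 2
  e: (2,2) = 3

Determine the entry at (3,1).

Cage a is a single given cell, which forces (1,2) = 1.
Cage d is given; hence (1,3) = 2.
E is a freebie, so (2,2) = 3.
Row 2 now contains 3, leaving (2,3) = 1.
Column 2 now contains 3, so (3,2) = 2.
Column 3 already has 1; hence (3,3) = 3.
2 is placed in row 1; hence (1,1) = 3.
1 is placed in row 2, leaving (2,1) = 2.
3 is placed in row 3; hence (3,1) = 1.
Filled in: 3 1 2 / 2 3 1 / 1 2 3.

1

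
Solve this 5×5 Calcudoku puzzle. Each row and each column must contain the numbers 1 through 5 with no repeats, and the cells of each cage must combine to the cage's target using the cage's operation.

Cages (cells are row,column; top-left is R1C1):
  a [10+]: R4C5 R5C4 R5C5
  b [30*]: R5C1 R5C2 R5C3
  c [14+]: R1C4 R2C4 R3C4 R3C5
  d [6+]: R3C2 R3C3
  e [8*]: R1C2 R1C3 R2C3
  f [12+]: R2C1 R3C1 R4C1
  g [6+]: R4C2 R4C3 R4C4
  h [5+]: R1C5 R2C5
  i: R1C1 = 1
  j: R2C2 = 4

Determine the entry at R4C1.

4

Cage i is given, so R1C1 = 1.
Cage j is given, leaving R2C2 = 4.
Column 2 already has 4, so R1C2 = 2.
The 3 cells of cage e must have product 8; hence R1C3 = 4.
Row 1 now contains 4, which forces R1C5 = 3.
Cage e has product 8, leaving R2C3 = 1.
Row 2 already has 1; hence R2C5 = 2.
Column 3 now contains 1, leaving R3C3 = 5.
Row 3 now contains 5, leaving R3C5 = 4.
Row 1 already has 3; hence R1C4 = 5.
The 3 cells of cage f must have sum 12, so R2C1 = 5.
The 4 cells of cage c must have sum 14, so R2C4 = 3.
Row 3 now contains 4, leaving R3C1 = 3.
Row 3 now contains 5, leaving R3C2 = 1.
Cage c has sum 14, leaving R3C4 = 2.
Cage f needs sum 12; hence R4C1 = 4.
Column 2 now contains 1, which forces R4C2 = 3.
3 is placed in row 4; hence R4C3 = 2.
Column 4 already has 2; hence R4C4 = 1.
1 is placed in row 4; hence R4C5 = 5.
3 is placed in column 1; hence R5C1 = 2.
Column 2 already has 3, so R5C2 = 5.
Column 3 already has 2, which forces R5C3 = 3.
The 3 cells of cage a must have sum 10; hence R5C4 = 4.
Column 5 already has 5, which forces R5C5 = 1.
The full grid is 1 2 4 5 3 / 5 4 1 3 2 / 3 1 5 2 4 / 4 3 2 1 5 / 2 5 3 4 1.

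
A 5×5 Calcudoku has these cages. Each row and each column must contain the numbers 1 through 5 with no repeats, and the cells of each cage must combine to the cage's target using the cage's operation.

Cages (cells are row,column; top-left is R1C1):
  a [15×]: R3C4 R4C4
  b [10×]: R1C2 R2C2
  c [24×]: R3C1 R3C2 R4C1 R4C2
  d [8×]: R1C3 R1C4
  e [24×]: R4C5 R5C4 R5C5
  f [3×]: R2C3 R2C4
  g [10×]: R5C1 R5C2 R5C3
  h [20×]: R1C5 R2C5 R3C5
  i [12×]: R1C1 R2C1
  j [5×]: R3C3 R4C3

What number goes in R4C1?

Row 1 needs a 1, and only R1C5 is open for it.
Row 1 needs a 3, and only R1C1 is open for it.
3 is placed in column 1; hence R2C1 = 4.
4 is placed in row 2, which forces R2C5 = 5.
Column 5 now contains 5, which forces R3C5 = 4.
Cage b's pair has product 10, which forces R1C2 = 5.
Row 2 now contains 5, which forces R2C2 = 2.
Cage c needs product 24; hence R3C2 = 3.
3 is placed in row 3, so R3C4 = 5.
Cage c needs product 24; hence R4C2 = 4.
Column 4 already has 5, so R4C4 = 3.
3 is placed in row 4; hence R4C5 = 2.
Column 2 now contains 2, leaving R5C2 = 1.
Cage e needs product 24, so R5C4 = 4.
2 is placed in column 5, leaving R5C5 = 3.
Cage d's pair has product 8, leaving R1C3 = 4.
Column 4 already has 4, so R1C4 = 2.
Cage f needs two cells with product 3, leaving R2C3 = 3.
Column 4 now contains 3, so R2C4 = 1.
The 4 cells of cage c must have product 24, which forces R3C1 = 2.
Row 3 now contains 5, which forces R3C3 = 1.
2 is placed in row 4, so R4C1 = 1.
The two cells of cage j must have product 5, so R4C3 = 5.
Column 1 now contains 2; hence R5C1 = 5.
Column 3 already has 5, leaving R5C3 = 2.
Filled in: 3 5 4 2 1 / 4 2 3 1 5 / 2 3 1 5 4 / 1 4 5 3 2 / 5 1 2 4 3.

1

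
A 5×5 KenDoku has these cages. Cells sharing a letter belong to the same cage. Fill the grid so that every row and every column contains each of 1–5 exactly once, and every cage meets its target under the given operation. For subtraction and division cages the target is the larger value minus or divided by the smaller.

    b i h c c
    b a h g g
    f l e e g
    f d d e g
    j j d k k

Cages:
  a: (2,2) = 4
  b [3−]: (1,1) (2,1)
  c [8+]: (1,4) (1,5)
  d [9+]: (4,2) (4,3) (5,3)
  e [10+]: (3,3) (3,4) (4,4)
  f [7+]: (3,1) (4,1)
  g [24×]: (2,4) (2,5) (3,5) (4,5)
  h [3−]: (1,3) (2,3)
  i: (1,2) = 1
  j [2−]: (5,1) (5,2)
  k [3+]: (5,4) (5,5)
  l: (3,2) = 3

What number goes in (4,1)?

5

Cage i is a single given cell, which forces (1,2) = 1.
A is a freebie, leaving (2,2) = 4.
Cage l is given, so (3,2) = 3.
The only place for 5 in row 5 is (5,2).
Column 2 now contains 5; hence (4,2) = 2.
Cage j's pair has difference 2; hence (5,1) = 3.
Cage f needs two cells with sum 7, so (3,1) = 2.
3 is placed in column 1, so (4,1) = 5.
5 is placed in row 4; hence (4,3) = 3.
Column 1 now contains 5, which forces (1,1) = 4.
Column 1 now contains 5; hence (2,1) = 1.
Cage d needs sum 9; hence (5,3) = 4.
The only place for 2 in row 1 is (1,3).
2 is placed in column 3, which forces (2,3) = 5.
Column 3 already has 5; hence (3,3) = 1.
1 is placed in row 3; hence (3,5) = 4.
Column 5 now contains 4, which forces (4,5) = 1.
Column 5 already has 1; hence (5,5) = 2.
The 4 cells of cage g must have product 24, so (2,4) = 2.
Column 5 already has 2, which forces (2,5) = 3.
Row 3 already has 4, so (3,4) = 5.
1 is placed in row 4; hence (4,4) = 4.
2 is placed in row 5; hence (5,4) = 1.
Column 4 now contains 5, leaving (1,4) = 3.
Column 5 now contains 3, which forces (1,5) = 5.
The full grid is 4 1 2 3 5 / 1 4 5 2 3 / 2 3 1 5 4 / 5 2 3 4 1 / 3 5 4 1 2.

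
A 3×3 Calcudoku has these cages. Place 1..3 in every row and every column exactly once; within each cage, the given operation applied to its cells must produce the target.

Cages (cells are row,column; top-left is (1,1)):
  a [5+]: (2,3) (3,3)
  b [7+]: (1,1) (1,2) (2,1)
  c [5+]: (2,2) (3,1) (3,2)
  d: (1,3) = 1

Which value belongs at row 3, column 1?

Cage d is a single given cell, leaving (1,3) = 1.
Row 1 now contains 1; hence (1,1) = 3.
The 3 cells of cage b must have sum 7, so (1,2) = 2.
The 3 cells of cage b must have sum 7, so (2,1) = 2.
Column 2 already has 2; hence (2,2) = 1.
Row 2 already has 2, leaving (2,3) = 3.
Column 1 already has 2, so (3,1) = 1.
1 is placed in column 2, which forces (3,2) = 3.
Column 3 already has 3, leaving (3,3) = 2.
Filled in: 3 2 1 / 2 1 3 / 1 3 2.

1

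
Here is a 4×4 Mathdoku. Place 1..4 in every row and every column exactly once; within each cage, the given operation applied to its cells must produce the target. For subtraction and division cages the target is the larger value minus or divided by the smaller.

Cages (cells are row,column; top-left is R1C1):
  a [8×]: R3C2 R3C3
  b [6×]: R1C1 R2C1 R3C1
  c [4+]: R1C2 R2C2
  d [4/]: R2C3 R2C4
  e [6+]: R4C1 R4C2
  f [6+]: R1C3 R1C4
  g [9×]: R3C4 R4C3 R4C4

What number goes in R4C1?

Cage g has product 9, which forces R3C4 = 3.
The 3 cells of cage g must have product 9, which forces R4C3 = 3.
Cage g needs product 9; hence R4C4 = 1.
The two cells of cage d must have quotient 4, so R2C3 = 1.
Column 4 now contains 1, which forces R2C4 = 4.
The two cells of cage c must have sum 4, leaving R1C2 = 1.
Cage f's pair has sum 6; hence R1C3 = 4.
Column 4 now contains 4, which forces R1C4 = 2.
Row 2 already has 1, leaving R2C2 = 3.
Column 3 now contains 4; hence R3C3 = 2.
Row 1 already has 2, which forces R1C1 = 3.
3 is placed in row 2, leaving R2C1 = 2.
2 is placed in row 3, leaving R3C1 = 1.
2 is placed in row 3, so R3C2 = 4.
2 is placed in column 1; hence R4C1 = 4.
Column 2 now contains 4, which forces R4C2 = 2.
Filled in: 3 1 4 2 / 2 3 1 4 / 1 4 2 3 / 4 2 3 1.

4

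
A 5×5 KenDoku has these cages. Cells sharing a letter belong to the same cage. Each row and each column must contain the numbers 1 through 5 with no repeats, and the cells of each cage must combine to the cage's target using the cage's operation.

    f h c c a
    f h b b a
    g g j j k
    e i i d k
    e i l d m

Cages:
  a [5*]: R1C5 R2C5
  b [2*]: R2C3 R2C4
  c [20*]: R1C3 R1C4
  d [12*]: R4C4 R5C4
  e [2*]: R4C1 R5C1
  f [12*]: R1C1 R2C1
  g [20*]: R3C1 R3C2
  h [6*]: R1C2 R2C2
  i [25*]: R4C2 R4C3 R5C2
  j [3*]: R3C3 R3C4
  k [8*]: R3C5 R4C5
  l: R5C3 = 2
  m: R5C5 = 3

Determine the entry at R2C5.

Cage i needs product 25, so R4C2 = 1.
Cage i has product 25, so R4C3 = 5.
Cage i needs product 25; hence R5C2 = 5.
L is a freebie; hence R5C3 = 2.
Cage m is a single given cell, so R5C5 = 3.
Column 3 now contains 5, so R1C3 = 4.
Cage c's pair has product 20, so R1C4 = 5.
Row 1 now contains 5, which forces R1C5 = 1.
Column 3 now contains 2, so R2C3 = 1.
The two cells of cage b must have product 2, leaving R2C4 = 2.
Column 5 now contains 1, so R2C5 = 5.
The two cells of cage g must have product 20, leaving R3C1 = 5.
Column 2 already has 5, which forces R3C2 = 4.
Column 3 now contains 1; hence R3C3 = 3.
Row 3 now contains 3, leaving R3C4 = 1.
Row 3 already has 4, so R3C5 = 2.
Row 4 now contains 1; hence R4C1 = 2.
The two cells of cage d must have product 12; hence R4C4 = 3.
Column 5 now contains 2; hence R4C5 = 4.
2 is placed in row 5, so R5C1 = 1.
Row 5 already has 3; hence R5C4 = 4.
4 is placed in row 1, so R1C1 = 3.
The two cells of cage h must have product 6, so R1C2 = 2.
Cage f's pair has product 12, which forces R2C1 = 4.
2 is placed in row 2, so R2C2 = 3.
Completed grid: 3 2 4 5 1 / 4 3 1 2 5 / 5 4 3 1 2 / 2 1 5 3 4 / 1 5 2 4 3.

5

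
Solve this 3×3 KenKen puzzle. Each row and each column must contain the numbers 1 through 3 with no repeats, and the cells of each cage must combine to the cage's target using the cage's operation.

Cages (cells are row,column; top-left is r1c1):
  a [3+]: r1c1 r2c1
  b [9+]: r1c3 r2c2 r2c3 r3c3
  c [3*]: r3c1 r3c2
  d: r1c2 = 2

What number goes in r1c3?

3

D is a freebie; hence r1c2 = 2.
The 4 cells of cage b must have sum 9, leaving r2c2 = 3.
Column 2 now contains 3, which forces r3c2 = 1.
Row 1 already has 2, which forces r1c1 = 1.
Row 1 already has 1, which forces r1c3 = 3.
Cage a needs two cells with sum 3, so r2c1 = 2.
2 is placed in row 2, so r2c3 = 1.
Row 3 already has 1, so r3c1 = 3.
3 is placed in column 3; hence r3c3 = 2.
Filled in: 1 2 3 / 2 3 1 / 3 1 2.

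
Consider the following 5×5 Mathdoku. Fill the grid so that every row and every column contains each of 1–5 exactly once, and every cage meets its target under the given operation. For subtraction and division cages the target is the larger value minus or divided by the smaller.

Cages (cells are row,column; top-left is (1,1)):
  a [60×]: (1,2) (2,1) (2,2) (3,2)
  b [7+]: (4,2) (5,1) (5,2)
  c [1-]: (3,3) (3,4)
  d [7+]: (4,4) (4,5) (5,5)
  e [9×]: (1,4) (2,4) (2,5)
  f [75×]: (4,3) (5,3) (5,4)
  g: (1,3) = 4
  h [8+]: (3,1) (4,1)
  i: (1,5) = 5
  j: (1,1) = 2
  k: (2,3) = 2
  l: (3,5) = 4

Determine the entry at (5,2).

4

Cage j is given; hence (1,1) = 2.
G is a freebie; hence (1,3) = 4.
The 3 cells of cage e must have product 9, so (1,4) = 3.
I is a freebie, so (1,5) = 5.
Cage k is a single given cell; hence (2,3) = 2.
Cage e needs product 9; hence (2,4) = 1.
Cage e needs product 9, which forces (2,5) = 3.
L is a freebie, so (3,5) = 4.
The 3 cells of cage f must have product 75, which forces (4,3) = 5.
Cage f needs product 75, so (5,3) = 3.
Cage f needs product 75, leaving (5,4) = 5.
5 is placed in row 1, leaving (1,2) = 1.
Cage h's pair has sum 8, which forces (3,1) = 5.
Cage a needs product 60; hence (3,2) = 3.
Column 3 already has 3, so (3,3) = 1.
Column 4 now contains 5, so (3,4) = 2.
5 is placed in row 4; hence (4,1) = 3.
Cage d has sum 7, which forces (4,4) = 4.
Column 1 now contains 5, leaving (2,1) = 4.
Cage a needs product 60; hence (2,2) = 5.
Row 4 already has 4, which forces (4,2) = 2.
2 is placed in row 4; hence (4,5) = 1.
Cage b needs sum 7, so (5,1) = 1.
The 3 cells of cage b must have sum 7, so (5,2) = 4.
1 is placed in column 5, so (5,5) = 2.
Completed grid: 2 1 4 3 5 / 4 5 2 1 3 / 5 3 1 2 4 / 3 2 5 4 1 / 1 4 3 5 2.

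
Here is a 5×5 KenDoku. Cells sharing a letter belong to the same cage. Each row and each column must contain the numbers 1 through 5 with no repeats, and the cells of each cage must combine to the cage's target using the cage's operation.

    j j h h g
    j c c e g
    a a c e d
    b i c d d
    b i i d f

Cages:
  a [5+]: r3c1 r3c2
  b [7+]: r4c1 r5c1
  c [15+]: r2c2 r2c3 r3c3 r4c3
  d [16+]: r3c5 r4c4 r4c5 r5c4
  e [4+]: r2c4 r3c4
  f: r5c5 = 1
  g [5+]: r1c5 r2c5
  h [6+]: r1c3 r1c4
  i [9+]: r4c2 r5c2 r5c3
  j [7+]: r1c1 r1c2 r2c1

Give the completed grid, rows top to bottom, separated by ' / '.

5 1 2 4 3 / 1 5 4 3 2 / 2 3 5 1 4 / 3 4 1 2 5 / 4 2 3 5 1

F is a freebie; hence r5c5 = 1.
Column 4 needs a 4, and only r1c4 is open for it.
The two cells of cage h must have sum 6, so r1c3 = 2.
Row 1 now contains 2, so r1c5 = 3.
3 is placed in column 5, so r2c5 = 2.
Cage j needs sum 7; hence r1c1 = 5.
Row 1 already has 3; hence r1c2 = 1.
Cage j has sum 7, leaving r2c1 = 1.
Row 2 now contains 1, leaving r2c4 = 3.
Column 4 already has 3, which forces r3c4 = 1.
Row 2 now contains 3, so r2c2 = 5.
Cage c has sum 15, which forces r2c3 = 4.
Cage c needs sum 15, so r3c3 = 5.
Row 3 already has 5, leaving r3c5 = 4.
The 4 cells of cage c must have sum 15; hence r4c3 = 1.
4 is placed in column 5, leaving r4c5 = 5.
4 is placed in column 3, leaving r5c3 = 3.
Cage b needs two cells with sum 7, so r4c1 = 3.
Row 4 already has 5; hence r4c4 = 2.
Row 5 already has 3, which forces r5c1 = 4.
Row 5 already has 4, so r5c2 = 2.
The 4 cells of cage d must have sum 16, so r5c4 = 5.
Column 1 already has 3; hence r3c1 = 2.
2 is placed in column 2, which forces r3c2 = 3.
Row 4 now contains 2; hence r4c2 = 4.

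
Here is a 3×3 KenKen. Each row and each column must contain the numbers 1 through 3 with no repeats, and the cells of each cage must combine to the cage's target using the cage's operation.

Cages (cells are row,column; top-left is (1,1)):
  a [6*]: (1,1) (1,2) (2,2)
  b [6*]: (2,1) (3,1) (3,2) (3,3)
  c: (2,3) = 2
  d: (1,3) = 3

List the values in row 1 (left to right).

D is a freebie, leaving (1,3) = 3.
Cage b needs product 6, which forces (2,1) = 1.
C is a freebie, which forces (2,3) = 2.
Column 3 already has 2, leaving (3,3) = 1.
1 is placed in column 1, so (1,1) = 2.
Cage a needs product 6, leaving (1,2) = 1.
Row 2 already has 2, which forces (2,2) = 3.
2 is placed in column 1; hence (3,1) = 3.
3 is placed in column 2, leaving (3,2) = 2.
Filled in: 2 1 3 / 1 3 2 / 3 2 1.

2 1 3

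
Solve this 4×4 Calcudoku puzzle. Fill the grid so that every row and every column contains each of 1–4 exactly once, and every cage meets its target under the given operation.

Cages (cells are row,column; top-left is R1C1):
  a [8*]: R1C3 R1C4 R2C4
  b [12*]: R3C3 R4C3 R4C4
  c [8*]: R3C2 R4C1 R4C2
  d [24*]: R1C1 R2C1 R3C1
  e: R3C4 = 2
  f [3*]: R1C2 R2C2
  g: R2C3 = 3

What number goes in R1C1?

4

Cage g is given, so R2C3 = 3.
Cage e is given, so R3C4 = 2.
Cage f needs two cells with product 3, so R1C2 = 3.
Cage a has product 8, leaving R1C3 = 2.
Row 2 now contains 3, so R2C2 = 1.
Row 2 already has 1; hence R2C4 = 4.
Column 2 now contains 1, which forces R3C2 = 4.
4 is placed in row 3; hence R3C3 = 1.
4 is placed in column 2, leaving R4C2 = 2.
Column 3 already has 1, so R4C3 = 4.
The 3 cells of cage b must have product 12, leaving R4C4 = 3.
Row 1 now contains 2, so R1C1 = 4.
Column 4 now contains 4, leaving R1C4 = 1.
Row 2 now contains 4; hence R2C1 = 2.
4 is placed in row 3, so R3C1 = 3.
Row 4 already has 4, which forces R4C1 = 1.
The full grid is 4 3 2 1 / 2 1 3 4 / 3 4 1 2 / 1 2 4 3.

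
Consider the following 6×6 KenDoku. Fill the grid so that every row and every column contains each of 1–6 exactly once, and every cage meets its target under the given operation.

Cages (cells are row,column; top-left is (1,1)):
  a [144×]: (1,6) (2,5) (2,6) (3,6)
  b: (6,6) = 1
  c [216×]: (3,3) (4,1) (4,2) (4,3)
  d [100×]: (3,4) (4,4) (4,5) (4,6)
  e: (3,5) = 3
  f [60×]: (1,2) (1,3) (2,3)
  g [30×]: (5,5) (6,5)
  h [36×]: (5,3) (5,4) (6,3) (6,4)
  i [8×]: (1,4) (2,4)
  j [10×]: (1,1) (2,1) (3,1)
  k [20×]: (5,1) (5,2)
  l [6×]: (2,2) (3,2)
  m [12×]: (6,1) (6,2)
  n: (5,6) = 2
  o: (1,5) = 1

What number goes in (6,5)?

Cage o is given, so (1,5) = 1.
Cage d has product 100, so (3,4) = 5.
E is a freebie, so (3,5) = 3.
Cage n is a single given cell, so (5,6) = 2.
Cage b is given, so (6,6) = 1.
Cage a needs product 144, leaving (2,5) = 2.
Row 3 already has 3, which forces (3,3) = 6.
Row 3 already has 6; hence (3,6) = 4.
Cage d needs product 100, which forces (4,4) = 1.
Column 6 already has 4, so (4,6) = 5.
Cage i needs two cells with product 8, leaving (1,4) = 2.
Row 2 already has 2, leaving (2,4) = 4.
Row 4 now contains 5; hence (4,5) = 4.
Cage h has product 36; hence (5,3) = 1.
Row 1 now contains 2, so (1,1) = 5.
Cage j needs product 10; hence (2,1) = 1.
Cage j needs product 10, which forces (3,1) = 2.
Row 3 now contains 2, leaving (3,2) = 1.
5 is placed in column 1; hence (5,1) = 4.
4 is placed in row 5, which forces (5,2) = 5.
Row 5 now contains 5, leaving (5,5) = 6.
Cage h has product 36; hence (6,3) = 2.
6 is placed in column 5; hence (6,5) = 5.
The two cells of cage l must have product 6, which forces (2,2) = 6.
The 3 cells of cage f must have product 60; hence (2,3) = 5.
Row 2 already has 6; hence (2,6) = 3.
The 4 cells of cage c must have product 216, leaving (4,1) = 6.
Cage c needs product 216; hence (4,2) = 2.
Column 3 now contains 2; hence (4,3) = 3.
Row 5 already has 6; hence (5,4) = 3.
The two cells of cage m must have product 12, which forces (6,1) = 3.
Cage m's pair has product 12, which forces (6,2) = 4.
Cage h needs product 36, so (6,4) = 6.
Column 2 already has 4, which forces (1,2) = 3.
Column 3 now contains 3, leaving (1,3) = 4.
Column 6 now contains 3, leaving (1,6) = 6.
Filled in: 5 3 4 2 1 6 / 1 6 5 4 2 3 / 2 1 6 5 3 4 / 6 2 3 1 4 5 / 4 5 1 3 6 2 / 3 4 2 6 5 1.

5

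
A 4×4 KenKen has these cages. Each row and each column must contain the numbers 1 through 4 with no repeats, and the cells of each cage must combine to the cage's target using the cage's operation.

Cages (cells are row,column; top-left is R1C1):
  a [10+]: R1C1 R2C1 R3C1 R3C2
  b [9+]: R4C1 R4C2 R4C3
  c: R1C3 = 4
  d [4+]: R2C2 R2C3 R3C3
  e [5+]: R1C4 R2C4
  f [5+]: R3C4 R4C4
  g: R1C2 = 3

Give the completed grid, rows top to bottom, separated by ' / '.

Cage g is given, which forces R1C2 = 3.
Cage c is a single given cell; hence R1C3 = 4.
Cage d has sum 4, leaving R2C2 = 1.
Cage d needs sum 4; hence R2C3 = 2.
The 3 cells of cage d must have sum 4, which forces R3C3 = 1.
Column 3 now contains 2; hence R4C3 = 3.
Cage a needs sum 10; hence R1C1 = 1.
1 is placed in row 1; hence R1C4 = 2.
Column 4 already has 2; hence R4C4 = 1.
Cage e needs two cells with sum 5, leaving R2C4 = 3.
The two cells of cage f must have sum 5, leaving R3C4 = 4.
Row 2 already has 3; hence R2C1 = 4.
Cage a has sum 10, so R3C1 = 3.
Row 3 already has 4, so R3C2 = 2.
Column 1 now contains 4, which forces R4C1 = 2.
Column 2 now contains 2, leaving R4C2 = 4.

1 3 4 2 / 4 1 2 3 / 3 2 1 4 / 2 4 3 1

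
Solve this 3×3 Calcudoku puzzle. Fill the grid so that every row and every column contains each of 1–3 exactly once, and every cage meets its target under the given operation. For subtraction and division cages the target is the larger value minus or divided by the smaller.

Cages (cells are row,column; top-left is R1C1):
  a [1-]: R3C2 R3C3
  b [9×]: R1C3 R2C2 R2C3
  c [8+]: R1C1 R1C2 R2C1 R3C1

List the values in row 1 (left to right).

Cage c needs sum 8, leaving R1C2 = 2.
The 3 cells of cage b must have product 9, which forces R1C3 = 3.
Cage b needs product 9; hence R2C2 = 3.
The 3 cells of cage b must have product 9, so R2C3 = 1.
3 is placed in column 2; hence R3C2 = 1.
Column 3 already has 1, which forces R3C3 = 2.
Row 1 already has 3; hence R1C1 = 1.
Row 2 now contains 1, so R2C1 = 2.
Row 3 already has 2, which forces R3C1 = 3.
Filled in: 1 2 3 / 2 3 1 / 3 1 2.

1 2 3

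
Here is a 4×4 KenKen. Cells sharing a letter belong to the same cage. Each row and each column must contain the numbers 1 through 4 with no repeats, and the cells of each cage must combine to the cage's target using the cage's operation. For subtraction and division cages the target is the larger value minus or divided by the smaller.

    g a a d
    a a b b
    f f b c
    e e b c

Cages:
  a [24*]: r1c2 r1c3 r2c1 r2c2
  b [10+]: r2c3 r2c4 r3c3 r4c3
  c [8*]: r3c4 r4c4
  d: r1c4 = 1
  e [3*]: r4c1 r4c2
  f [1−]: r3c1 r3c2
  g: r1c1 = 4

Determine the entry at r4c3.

4

Cage g is given, which forces r1c1 = 4.
Cage d is given, which forces r1c4 = 1.
Cage a needs product 24, so r2c1 = 1.
Cage a needs product 24, which forces r2c2 = 4.
Column 1 already has 1, leaving r4c1 = 3.
Row 4 now contains 3, which forces r4c2 = 1.
Column 1 already has 3, which forces r3c1 = 2.
Cage f needs two cells with difference 1, which forces r3c2 = 3.
Cage b needs sum 10, leaving r3c3 = 1.
Row 3 already has 2, so r3c4 = 4.
Cage b has sum 10, leaving r4c3 = 4.
4 is placed in column 4, so r4c4 = 2.
Column 2 already has 3; hence r1c2 = 2.
Cage a needs product 24; hence r1c3 = 3.
The 4 cells of cage b must have sum 10; hence r2c3 = 2.
2 is placed in column 4, leaving r2c4 = 3.
Completed grid: 4 2 3 1 / 1 4 2 3 / 2 3 1 4 / 3 1 4 2.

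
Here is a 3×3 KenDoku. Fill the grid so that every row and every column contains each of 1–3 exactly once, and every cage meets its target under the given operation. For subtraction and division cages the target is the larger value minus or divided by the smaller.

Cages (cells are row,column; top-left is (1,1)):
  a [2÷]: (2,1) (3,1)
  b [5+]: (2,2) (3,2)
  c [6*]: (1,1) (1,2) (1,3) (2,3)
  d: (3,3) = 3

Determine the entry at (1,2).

1

Cage c needs product 6, leaving (2,3) = 1.
Cage d is given, so (3,3) = 3.
Column 3 already has 3, which forces (1,3) = 2.
Row 2 now contains 1, which forces (2,1) = 2.
Cage b needs two cells with sum 5, leaving (2,2) = 3.
Cage a's pair has quotient 2; hence (3,1) = 1.
Row 3 already has 3, so (3,2) = 2.
Column 1 now contains 1; hence (1,1) = 3.
Column 2 already has 3; hence (1,2) = 1.
The full grid is 3 1 2 / 2 3 1 / 1 2 3.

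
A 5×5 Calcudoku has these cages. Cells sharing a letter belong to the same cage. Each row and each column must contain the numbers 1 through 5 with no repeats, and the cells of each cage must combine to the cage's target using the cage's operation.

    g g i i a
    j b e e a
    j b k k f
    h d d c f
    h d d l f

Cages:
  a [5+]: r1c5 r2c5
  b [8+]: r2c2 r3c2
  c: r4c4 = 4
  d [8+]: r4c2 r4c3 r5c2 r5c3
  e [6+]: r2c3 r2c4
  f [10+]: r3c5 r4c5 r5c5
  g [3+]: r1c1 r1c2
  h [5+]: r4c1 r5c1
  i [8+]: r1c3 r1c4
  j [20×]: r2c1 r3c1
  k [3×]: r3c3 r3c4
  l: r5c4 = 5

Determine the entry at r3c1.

Cage c is a single given cell, so r4c4 = 4.
L is a freebie, leaving r5c4 = 5.
Cage i needs two cells with sum 8, which forces r1c3 = 5.
Column 4 now contains 5; hence r1c4 = 3.
Column 3 now contains 5, so r2c3 = 4.
Column 4 now contains 3; hence r3c4 = 1.
4 is placed in row 2, leaving r2c1 = 5.
5 is placed in row 2, so r2c2 = 3.
1 is placed in column 4, leaving r2c4 = 2.
Row 2 already has 3, leaving r2c5 = 1.
The two cells of cage j must have product 20, which forces r3c1 = 4.
Column 2 already has 3, leaving r3c2 = 5.
1 is placed in row 3, leaving r3c3 = 3.
3 is placed in row 3, leaving r3c5 = 2.
2 is placed in column 5; hence r1c5 = 4.
The 4 cells of cage d must have sum 8; hence r4c2 = 1.
Cage d needs sum 8, so r4c3 = 2.
Cage f has sum 10, so r4c5 = 5.
Cage d has sum 8; hence r5c2 = 4.
Cage d has sum 8, leaving r5c3 = 1.
Cage f has sum 10, so r5c5 = 3.
Cage g needs two cells with sum 3, so r1c1 = 1.
Column 2 already has 1, so r1c2 = 2.
Row 4 now contains 2, which forces r4c1 = 3.
Row 5 now contains 3, so r5c1 = 2.
Completed grid: 1 2 5 3 4 / 5 3 4 2 1 / 4 5 3 1 2 / 3 1 2 4 5 / 2 4 1 5 3.

4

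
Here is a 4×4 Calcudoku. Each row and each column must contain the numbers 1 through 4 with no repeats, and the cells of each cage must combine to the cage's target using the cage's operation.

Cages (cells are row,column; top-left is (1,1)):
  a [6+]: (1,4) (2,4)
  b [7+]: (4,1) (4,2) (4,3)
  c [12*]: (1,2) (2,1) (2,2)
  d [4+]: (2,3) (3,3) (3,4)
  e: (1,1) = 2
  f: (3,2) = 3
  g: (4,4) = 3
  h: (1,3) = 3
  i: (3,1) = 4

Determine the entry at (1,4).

Cage e is a single given cell, leaving (1,1) = 2.
H is a freebie, which forces (1,3) = 3.
Row 1 now contains 2; hence (1,4) = 4.
Cage d needs sum 4, leaving (2,3) = 1.
4 is placed in column 4, which forces (2,4) = 2.
Cage i is given, so (3,1) = 4.
F is a freebie; hence (3,2) = 3.
Cage d has sum 4; hence (3,3) = 2.
Cage d has sum 4; hence (3,4) = 1.
Column 1 already has 4, so (4,1) = 1.
Column 3 now contains 2, which forces (4,3) = 4.
G is a freebie, leaving (4,4) = 3.
Row 1 already has 4, which forces (1,2) = 1.
Column 1 already has 4, so (2,1) = 3.
3 is placed in column 2, which forces (2,2) = 4.
Row 4 already has 4, leaving (4,2) = 2.
Filled in: 2 1 3 4 / 3 4 1 2 / 4 3 2 1 / 1 2 4 3.

4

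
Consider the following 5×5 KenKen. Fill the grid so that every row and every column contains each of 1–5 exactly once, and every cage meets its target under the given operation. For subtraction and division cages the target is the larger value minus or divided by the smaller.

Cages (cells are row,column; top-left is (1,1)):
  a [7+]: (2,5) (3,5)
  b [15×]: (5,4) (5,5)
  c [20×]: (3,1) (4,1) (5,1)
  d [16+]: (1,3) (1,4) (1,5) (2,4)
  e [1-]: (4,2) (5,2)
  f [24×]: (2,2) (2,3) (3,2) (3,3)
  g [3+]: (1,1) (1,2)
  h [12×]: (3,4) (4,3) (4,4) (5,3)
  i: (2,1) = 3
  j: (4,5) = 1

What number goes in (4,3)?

3

Cage i is given; hence (2,1) = 3.
Cage j is given, so (4,5) = 1.
In column 1, 2 can only go at (1,1), so (1,1) = 2.
Row 1 now contains 2; hence (1,2) = 1.
The 4 cells of cage d must have sum 16; hence (2,4) = 4.
Row 2 already has 4, which forces (2,2) = 2.
Cage f needs product 24, which forces (2,3) = 1.
Row 2 now contains 2, which forces (2,5) = 5.
Column 5 already has 5, leaving (3,5) = 2.
Column 3 already has 1; hence (5,3) = 2.
Column 5 already has 5, so (5,5) = 3.
Column 5 now contains 3; hence (1,5) = 4.
Row 3 now contains 2, leaving (3,4) = 1.
Cage h needs product 12; hence (4,3) = 3.
The 4 cells of cage h must have product 12, so (4,4) = 2.
Row 5 now contains 3, leaving (5,4) = 5.
Column 3 now contains 3; hence (1,3) = 5.
Column 4 now contains 5, which forces (1,4) = 3.
Cage f needs product 24, so (3,2) = 3.
Column 3 now contains 3, so (3,3) = 4.
The two cells of cage e must have difference 1; hence (4,2) = 5.
Cage c needs product 20; hence (5,1) = 1.
Row 5 now contains 5, leaving (5,2) = 4.
Row 3 now contains 4, leaving (3,1) = 5.
Row 4 now contains 5, which forces (4,1) = 4.
The full grid is 2 1 5 3 4 / 3 2 1 4 5 / 5 3 4 1 2 / 4 5 3 2 1 / 1 4 2 5 3.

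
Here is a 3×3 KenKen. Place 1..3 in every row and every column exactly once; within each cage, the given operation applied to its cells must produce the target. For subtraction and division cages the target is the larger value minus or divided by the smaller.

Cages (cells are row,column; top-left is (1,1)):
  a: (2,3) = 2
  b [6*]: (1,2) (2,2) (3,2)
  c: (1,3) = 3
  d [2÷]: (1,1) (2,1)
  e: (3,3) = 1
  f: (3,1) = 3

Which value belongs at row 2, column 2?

3

Cage c is a single given cell, leaving (1,3) = 3.
A is a freebie, so (2,3) = 2.
Cage f is given, leaving (3,1) = 3.
Cage e is given, so (3,3) = 1.
Cage d's pair has quotient 2, leaving (1,1) = 2.
The 3 cells of cage b must have product 6, so (1,2) = 1.
Row 2 already has 2; hence (2,1) = 1.
The 3 cells of cage b must have product 6, leaving (2,2) = 3.
1 is placed in row 3; hence (3,2) = 2.
The full grid is 2 1 3 / 1 3 2 / 3 2 1.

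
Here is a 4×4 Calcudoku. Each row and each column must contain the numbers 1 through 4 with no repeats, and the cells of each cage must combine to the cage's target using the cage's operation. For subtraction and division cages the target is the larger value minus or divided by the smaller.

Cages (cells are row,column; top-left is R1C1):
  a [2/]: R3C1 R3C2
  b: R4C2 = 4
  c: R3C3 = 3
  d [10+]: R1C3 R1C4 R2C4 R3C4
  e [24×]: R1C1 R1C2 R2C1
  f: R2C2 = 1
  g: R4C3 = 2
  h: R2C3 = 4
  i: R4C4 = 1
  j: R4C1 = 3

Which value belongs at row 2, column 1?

Cage f is a single given cell; hence R2C2 = 1.
H is a freebie; hence R2C3 = 4.
C is a freebie; hence R3C3 = 3.
J is a freebie, leaving R4C1 = 3.
Cage b is given, leaving R4C2 = 4.
Cage g is a single given cell, leaving R4C3 = 2.
Cage i is a single given cell; hence R4C4 = 1.
Cage e needs product 24, so R1C1 = 4.
Cage e needs product 24, which forces R1C2 = 3.
Column 3 now contains 2; hence R1C3 = 1.
3 is placed in row 1, which forces R1C4 = 2.
Column 1 now contains 3, so R2C1 = 2.
2 is placed in column 4, so R2C4 = 3.
Column 1 now contains 4, which forces R3C1 = 1.
Column 2 now contains 4; hence R3C2 = 2.
2 is placed in column 4, so R3C4 = 4.
The full grid is 4 3 1 2 / 2 1 4 3 / 1 2 3 4 / 3 4 2 1.

2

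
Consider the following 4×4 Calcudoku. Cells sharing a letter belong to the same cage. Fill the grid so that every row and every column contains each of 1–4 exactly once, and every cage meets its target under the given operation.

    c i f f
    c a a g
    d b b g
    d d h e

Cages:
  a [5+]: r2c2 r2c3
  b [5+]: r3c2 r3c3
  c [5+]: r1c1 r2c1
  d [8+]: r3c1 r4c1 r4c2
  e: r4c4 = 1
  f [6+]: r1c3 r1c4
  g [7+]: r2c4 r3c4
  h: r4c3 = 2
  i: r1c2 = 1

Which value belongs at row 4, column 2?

3

Cage i is a single given cell, which forces r1c2 = 1.
Cage h is a single given cell; hence r4c3 = 2.
E is a freebie; hence r4c4 = 1.
2 is placed in column 3, so r1c3 = 4.
Cage f's pair has sum 6; hence r1c4 = 2.
Cage d needs sum 8, which forces r3c1 = 1.
1 is placed in row 3, so r3c3 = 3.
Row 3 already has 3, leaving r3c4 = 4.
2 is placed in row 1; hence r1c1 = 3.
The two cells of cage c must have sum 5, leaving r2c1 = 2.
Cage a's pair has sum 5, which forces r2c2 = 4.
3 is placed in column 3, which forces r2c3 = 1.
Column 4 now contains 4, so r2c4 = 3.
Row 3 already has 4; hence r3c2 = 2.
Column 1 now contains 3, so r4c1 = 4.
Column 2 already has 4, leaving r4c2 = 3.
The full grid is 3 1 4 2 / 2 4 1 3 / 1 2 3 4 / 4 3 2 1.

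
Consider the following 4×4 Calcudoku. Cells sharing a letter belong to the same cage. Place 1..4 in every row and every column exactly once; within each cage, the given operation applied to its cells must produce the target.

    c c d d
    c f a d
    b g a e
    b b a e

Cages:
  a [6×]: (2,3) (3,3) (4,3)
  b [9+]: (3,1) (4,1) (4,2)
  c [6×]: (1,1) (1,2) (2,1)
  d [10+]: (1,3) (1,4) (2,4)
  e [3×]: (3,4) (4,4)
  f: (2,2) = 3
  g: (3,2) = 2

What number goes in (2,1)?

2

F is a freebie, so (2,2) = 3.
Row 2 already has 3, so (2,4) = 4.
Cage g is a single given cell, leaving (3,2) = 2.
Column 2 already has 2, leaving (4,2) = 4.
The 3 cells of cage c must have product 6, leaving (1,1) = 3.
Column 2 already has 2, which forces (1,2) = 1.
Cage d needs sum 10; hence (1,3) = 4.
4 is placed in column 4; hence (1,4) = 2.
The 3 cells of cage c must have product 6, so (2,1) = 2.
Row 2 now contains 2, so (2,3) = 1.
3 is placed in column 1, so (3,1) = 4.
Column 3 already has 1; hence (3,3) = 3.
Row 3 now contains 3, so (3,4) = 1.
2 is placed in column 1, which forces (4,1) = 1.
Column 3 now contains 3, so (4,3) = 2.
1 is placed in column 4; hence (4,4) = 3.
Filled in: 3 1 4 2 / 2 3 1 4 / 4 2 3 1 / 1 4 2 3.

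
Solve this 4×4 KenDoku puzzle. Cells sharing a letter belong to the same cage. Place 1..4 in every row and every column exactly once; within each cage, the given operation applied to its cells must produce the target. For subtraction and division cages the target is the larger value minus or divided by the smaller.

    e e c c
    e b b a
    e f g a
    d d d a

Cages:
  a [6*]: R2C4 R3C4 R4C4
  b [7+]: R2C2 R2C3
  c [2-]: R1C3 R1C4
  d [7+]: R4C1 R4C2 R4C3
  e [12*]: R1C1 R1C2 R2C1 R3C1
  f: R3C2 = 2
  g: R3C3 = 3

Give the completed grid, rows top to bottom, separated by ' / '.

Cage f is given, leaving R3C2 = 2.
Cage g is given, which forces R3C3 = 3.
3 is placed in row 3, so R3C4 = 1.
Cage e needs product 12, which forces R1C1 = 3.
Column 2 already has 2, so R1C2 = 1.
Cage e needs product 12, leaving R2C1 = 1.
Cage b's pair has sum 7, leaving R2C2 = 3.
3 is placed in column 3, so R2C3 = 4.
Row 2 already has 3; hence R2C4 = 2.
1 is placed in row 3; hence R3C1 = 4.
Column 1 now contains 4; hence R4C1 = 2.
Column 2 now contains 1; hence R4C2 = 4.
Row 4 now contains 2, so R4C3 = 1.
Column 4 already has 2, so R4C4 = 3.
Column 3 now contains 4; hence R1C3 = 2.
Column 4 already has 2, leaving R1C4 = 4.

3 1 2 4 / 1 3 4 2 / 4 2 3 1 / 2 4 1 3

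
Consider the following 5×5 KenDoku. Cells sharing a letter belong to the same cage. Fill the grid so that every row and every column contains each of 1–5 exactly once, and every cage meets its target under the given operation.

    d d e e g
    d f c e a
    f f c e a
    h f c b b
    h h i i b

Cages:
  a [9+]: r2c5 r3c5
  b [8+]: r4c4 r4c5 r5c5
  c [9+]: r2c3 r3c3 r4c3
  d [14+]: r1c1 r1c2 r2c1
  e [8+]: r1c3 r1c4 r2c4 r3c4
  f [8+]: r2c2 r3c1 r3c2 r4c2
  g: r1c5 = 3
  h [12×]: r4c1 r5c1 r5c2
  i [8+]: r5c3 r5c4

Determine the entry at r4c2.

2

The 3 cells of cage d must have sum 14; hence r1c1 = 4.
Cage d has sum 14, so r1c2 = 5.
Cage g is given, leaving r1c5 = 3.
Cage d needs sum 14, so r2c1 = 5.
Row 2 already has 5, leaving r2c5 = 4.
Column 5 already has 4, so r3c5 = 5.
Cage b needs sum 8, so r4c4 = 5.
Column 4 already has 5; hence r5c4 = 3.
Cage e needs sum 8, which forces r1c3 = 1.
Cage e has sum 8, which forces r1c4 = 2.
The 4 cells of cage e must have sum 8, leaving r2c4 = 1.
Cage e has sum 8, leaving r3c4 = 4.
Cage h needs product 12, so r4c1 = 3.
3 is placed in row 5, so r5c1 = 1.
The 3 cells of cage h must have product 12, so r5c2 = 4.
3 is placed in row 5, so r5c3 = 5.
1 is placed in row 5, which forces r5c5 = 2.
Column 1 now contains 1, which forces r3c1 = 2.
2 is placed in row 3, leaving r3c3 = 3.
Cage c has sum 9; hence r4c3 = 4.
2 is placed in column 5, so r4c5 = 1.
Cage f needs sum 8, leaving r2c2 = 3.
3 is placed in column 3, so r2c3 = 2.
Row 3 now contains 3, leaving r3c2 = 1.
Row 4 already has 1, which forces r4c2 = 2.
Completed grid: 4 5 1 2 3 / 5 3 2 1 4 / 2 1 3 4 5 / 3 2 4 5 1 / 1 4 5 3 2.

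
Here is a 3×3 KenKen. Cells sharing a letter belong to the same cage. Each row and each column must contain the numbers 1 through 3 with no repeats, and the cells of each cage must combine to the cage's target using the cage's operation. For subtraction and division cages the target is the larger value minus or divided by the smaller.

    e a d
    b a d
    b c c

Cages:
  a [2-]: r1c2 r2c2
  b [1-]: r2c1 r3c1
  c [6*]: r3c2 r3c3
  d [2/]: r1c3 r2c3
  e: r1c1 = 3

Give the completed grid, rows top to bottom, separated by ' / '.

Cage e is given, which forces r1c1 = 3.
Row 1 already has 3, so r1c2 = 1.
Row 1 already has 1, so r1c3 = 2.
Column 2 already has 1, which forces r2c2 = 3.
Column 3 now contains 2; hence r2c3 = 1.
3 is placed in column 2, which forces r3c2 = 2.
Column 3 now contains 2, so r3c3 = 3.
1 is placed in row 2, which forces r2c1 = 2.
Row 3 already has 2, which forces r3c1 = 1.

3 1 2 / 2 3 1 / 1 2 3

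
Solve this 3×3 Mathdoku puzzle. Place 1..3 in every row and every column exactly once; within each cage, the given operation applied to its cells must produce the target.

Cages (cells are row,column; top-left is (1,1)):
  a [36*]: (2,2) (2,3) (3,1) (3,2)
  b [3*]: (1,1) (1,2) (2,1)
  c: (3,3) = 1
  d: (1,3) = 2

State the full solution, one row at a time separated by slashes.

3 1 2 / 1 2 3 / 2 3 1

Cage b has product 3; hence (1,1) = 3.
Cage b needs product 3, so (1,2) = 1.
Cage d is given, which forces (1,3) = 2.
The 3 cells of cage b must have product 3; hence (2,1) = 1.
Column 3 now contains 2; hence (2,3) = 3.
3 is placed in column 1; hence (3,1) = 2.
Row 3 already has 2, so (3,2) = 3.
C is a freebie; hence (3,3) = 1.
Row 2 now contains 3, leaving (2,2) = 2.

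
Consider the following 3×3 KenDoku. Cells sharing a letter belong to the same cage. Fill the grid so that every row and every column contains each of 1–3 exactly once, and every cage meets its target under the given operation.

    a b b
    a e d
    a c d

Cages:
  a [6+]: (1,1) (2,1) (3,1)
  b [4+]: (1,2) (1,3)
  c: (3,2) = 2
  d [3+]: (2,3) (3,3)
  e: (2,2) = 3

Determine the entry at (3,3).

Cage e is a single given cell; hence (2,2) = 3.
Cage c is a single given cell, which forces (3,2) = 2.
Row 3 already has 2, leaving (3,3) = 1.
3 is placed in column 2, leaving (1,2) = 1.
1 is placed in column 3; hence (1,3) = 3.
1 is placed in column 3; hence (2,3) = 2.
Row 3 already has 1, leaving (3,1) = 3.
Row 1 now contains 1, so (1,1) = 2.
Row 2 already has 2, leaving (2,1) = 1.
Filled in: 2 1 3 / 1 3 2 / 3 2 1.

1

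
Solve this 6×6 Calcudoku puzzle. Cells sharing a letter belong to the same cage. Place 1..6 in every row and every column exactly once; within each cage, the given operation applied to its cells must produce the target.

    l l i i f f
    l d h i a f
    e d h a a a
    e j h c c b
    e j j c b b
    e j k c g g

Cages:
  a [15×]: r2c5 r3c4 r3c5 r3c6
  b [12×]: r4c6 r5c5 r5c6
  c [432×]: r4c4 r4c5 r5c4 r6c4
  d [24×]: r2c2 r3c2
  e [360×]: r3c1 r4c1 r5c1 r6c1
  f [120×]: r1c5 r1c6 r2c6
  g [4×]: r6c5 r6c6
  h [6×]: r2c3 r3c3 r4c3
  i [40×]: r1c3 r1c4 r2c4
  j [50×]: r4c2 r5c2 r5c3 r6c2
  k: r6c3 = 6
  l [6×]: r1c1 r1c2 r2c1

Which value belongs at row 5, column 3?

5

Cage a has product 15; hence r2c5 = 1.
Cage c has product 432; hence r4c5 = 6.
Cage j needs product 50; hence r5c3 = 5.
Cage k is given, which forces r6c3 = 6.
Column 5 now contains 1, leaving r6c5 = 4.
4 is placed in row 6, so r6c6 = 1.
4 is placed in column 5, which forces r1c5 = 5.
Cage a has product 15; hence r3c4 = 1.
Column 5 already has 5, so r3c5 = 3.
3 is placed in row 3, so r3c6 = 5.
The 4 cells of cage c must have product 432, leaving r4c4 = 4.
The 3 cells of cage b must have product 12, so r4c6 = 2.
Cage c needs product 432, so r5c4 = 6.
Cage b needs product 12, leaving r5c5 = 2.
Cage b needs product 12, leaving r5c6 = 3.
4 is placed in row 6, leaving r6c4 = 3.
Cage i has product 40, so r1c3 = 4.
Column 4 already has 4, leaving r1c4 = 2.
Row 1 already has 4, which forces r1c6 = 6.
The 3 cells of cage h must have product 6, leaving r2c3 = 3.
Cage i has product 40; hence r2c4 = 5.
6 is placed in column 6; hence r2c6 = 4.
Cage e has product 360; hence r3c1 = 6.
Row 3 already has 6, leaving r3c2 = 4.
3 is placed in row 3; hence r3c3 = 2.
The 4 cells of cage e must have product 360, leaving r4c1 = 3.
Cage j needs product 50, so r4c2 = 5.
Cage h needs product 6, so r4c3 = 1.
Row 5 already has 3, so r5c1 = 4.
Row 5 already has 2, which forces r5c2 = 1.
3 is placed in row 6, so r6c1 = 5.
The 4 cells of cage j must have product 50, so r6c2 = 2.
Column 1 now contains 3, leaving r1c1 = 1.
Column 2 now contains 1, leaving r1c2 = 3.
Row 2 now contains 3; hence r2c1 = 2.
Row 2 already has 4; hence r2c2 = 6.
The full grid is 1 3 4 2 5 6 / 2 6 3 5 1 4 / 6 4 2 1 3 5 / 3 5 1 4 6 2 / 4 1 5 6 2 3 / 5 2 6 3 4 1.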